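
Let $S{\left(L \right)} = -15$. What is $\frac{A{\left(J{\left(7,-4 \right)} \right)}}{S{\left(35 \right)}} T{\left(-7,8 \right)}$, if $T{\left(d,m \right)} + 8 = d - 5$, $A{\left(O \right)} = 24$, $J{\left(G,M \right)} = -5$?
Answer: $32$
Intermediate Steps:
$T{\left(d,m \right)} = -13 + d$ ($T{\left(d,m \right)} = -8 + \left(d - 5\right) = -8 + \left(-5 + d\right) = -13 + d$)
$\frac{A{\left(J{\left(7,-4 \right)} \right)}}{S{\left(35 \right)}} T{\left(-7,8 \right)} = \frac{24}{-15} \left(-13 - 7\right) = 24 \left(- \frac{1}{15}\right) \left(-20\right) = \left(- \frac{8}{5}\right) \left(-20\right) = 32$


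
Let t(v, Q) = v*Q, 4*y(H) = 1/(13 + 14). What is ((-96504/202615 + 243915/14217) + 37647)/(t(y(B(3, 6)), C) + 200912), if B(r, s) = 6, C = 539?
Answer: 557964762627816/2976464334107425 ≈ 0.18746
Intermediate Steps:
y(H) = 1/108 (y(H) = 1/(4*(13 + 14)) = (1/4)/27 = (1/4)*(1/27) = 1/108)
t(v, Q) = Q*v
((-96504/202615 + 243915/14217) + 37647)/(t(y(B(3, 6)), C) + 200912) = ((-96504/202615 + 243915/14217) + 37647)/(539*(1/108) + 200912) = ((-96504*1/202615 + 243915*(1/14217)) + 37647)/(539/108 + 200912) = ((-96504/202615 + 11615/677) + 37647)/(21699035/108) = (2288040017/137170355 + 37647)*(108/21699035) = (5166340394702/137170355)*(108/21699035) = 557964762627816/2976464334107425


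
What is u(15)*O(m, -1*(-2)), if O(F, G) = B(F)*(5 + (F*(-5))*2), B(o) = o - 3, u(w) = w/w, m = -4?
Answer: -315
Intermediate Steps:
u(w) = 1
B(o) = -3 + o
O(F, G) = (-3 + F)*(5 - 10*F) (O(F, G) = (-3 + F)*(5 + (F*(-5))*2) = (-3 + F)*(5 - 5*F*2) = (-3 + F)*(5 - 10*F))
u(15)*O(m, -1*(-2)) = 1*(-15 - 10*(-4)² + 35*(-4)) = 1*(-15 - 10*16 - 140) = 1*(-15 - 160 - 140) = 1*(-315) = -315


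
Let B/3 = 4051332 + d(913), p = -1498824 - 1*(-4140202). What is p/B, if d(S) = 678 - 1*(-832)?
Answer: 1320689/6079263 ≈ 0.21724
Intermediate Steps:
d(S) = 1510 (d(S) = 678 + 832 = 1510)
p = 2641378 (p = -1498824 + 4140202 = 2641378)
B = 12158526 (B = 3*(4051332 + 1510) = 3*4052842 = 12158526)
p/B = 2641378/12158526 = 2641378*(1/12158526) = 1320689/6079263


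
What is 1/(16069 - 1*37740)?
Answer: -1/21671 ≈ -4.6145e-5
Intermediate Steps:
1/(16069 - 1*37740) = 1/(16069 - 37740) = 1/(-21671) = -1/21671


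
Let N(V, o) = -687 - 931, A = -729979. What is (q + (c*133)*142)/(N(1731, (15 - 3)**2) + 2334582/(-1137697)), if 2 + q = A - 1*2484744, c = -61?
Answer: 4968062266387/1843128328 ≈ 2695.4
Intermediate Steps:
N(V, o) = -1618
q = -3214725 (q = -2 + (-729979 - 1*2484744) = -2 + (-729979 - 2484744) = -2 - 3214723 = -3214725)
(q + (c*133)*142)/(N(1731, (15 - 3)**2) + 2334582/(-1137697)) = (-3214725 - 61*133*142)/(-1618 + 2334582/(-1137697)) = (-3214725 - 8113*142)/(-1618 + 2334582*(-1/1137697)) = (-3214725 - 1152046)/(-1618 - 2334582/1137697) = -4366771/(-1843128328/1137697) = -4366771*(-1137697/1843128328) = 4968062266387/1843128328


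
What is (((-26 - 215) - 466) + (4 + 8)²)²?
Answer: 316969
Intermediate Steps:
(((-26 - 215) - 466) + (4 + 8)²)² = ((-241 - 466) + 12²)² = (-707 + 144)² = (-563)² = 316969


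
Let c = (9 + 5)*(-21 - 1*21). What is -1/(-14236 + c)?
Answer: 1/14824 ≈ 6.7458e-5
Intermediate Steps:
c = -588 (c = 14*(-21 - 21) = 14*(-42) = -588)
-1/(-14236 + c) = -1/(-14236 - 588) = -1/(-14824) = -1*(-1/14824) = 1/14824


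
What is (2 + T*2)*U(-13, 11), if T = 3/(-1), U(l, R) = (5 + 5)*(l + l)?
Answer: 1040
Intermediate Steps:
U(l, R) = 20*l (U(l, R) = 10*(2*l) = 20*l)
T = -3 (T = 3*(-1) = -3)
(2 + T*2)*U(-13, 11) = (2 - 3*2)*(20*(-13)) = (2 - 6)*(-260) = -4*(-260) = 1040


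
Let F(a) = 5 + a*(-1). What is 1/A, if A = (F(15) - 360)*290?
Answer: -1/107300 ≈ -9.3197e-6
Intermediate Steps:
F(a) = 5 - a
A = -107300 (A = ((5 - 1*15) - 360)*290 = ((5 - 15) - 360)*290 = (-10 - 360)*290 = -370*290 = -107300)
1/A = 1/(-107300) = -1/107300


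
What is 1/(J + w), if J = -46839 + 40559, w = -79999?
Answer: -1/86279 ≈ -1.1590e-5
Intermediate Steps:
J = -6280
1/(J + w) = 1/(-6280 - 79999) = 1/(-86279) = -1/86279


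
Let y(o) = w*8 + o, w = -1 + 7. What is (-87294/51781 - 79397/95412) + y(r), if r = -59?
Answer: -66785967677/4940528772 ≈ -13.518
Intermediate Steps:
w = 6
y(o) = 48 + o (y(o) = 6*8 + o = 48 + o)
(-87294/51781 - 79397/95412) + y(r) = (-87294/51781 - 79397/95412) + (48 - 59) = (-87294*1/51781 - 79397*1/95412) - 11 = (-87294/51781 - 79397/95412) - 11 = -12440151185/4940528772 - 11 = -66785967677/4940528772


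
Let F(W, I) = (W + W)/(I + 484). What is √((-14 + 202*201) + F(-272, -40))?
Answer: 2*√125017413/111 ≈ 201.46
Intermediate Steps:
F(W, I) = 2*W/(484 + I) (F(W, I) = (2*W)/(484 + I) = 2*W/(484 + I))
√((-14 + 202*201) + F(-272, -40)) = √((-14 + 202*201) + 2*(-272)/(484 - 40)) = √((-14 + 40602) + 2*(-272)/444) = √(40588 + 2*(-272)*(1/444)) = √(40588 - 136/111) = √(4505132/111) = 2*√125017413/111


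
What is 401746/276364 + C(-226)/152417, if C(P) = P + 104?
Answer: 30599601837/21061285894 ≈ 1.4529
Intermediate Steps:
C(P) = 104 + P
401746/276364 + C(-226)/152417 = 401746/276364 + (104 - 226)/152417 = 401746*(1/276364) - 122*1/152417 = 200873/138182 - 122/152417 = 30599601837/21061285894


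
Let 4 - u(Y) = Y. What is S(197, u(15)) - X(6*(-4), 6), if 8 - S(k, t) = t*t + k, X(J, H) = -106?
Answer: -204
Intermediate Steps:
u(Y) = 4 - Y
S(k, t) = 8 - k - t**2 (S(k, t) = 8 - (t*t + k) = 8 - (t**2 + k) = 8 - (k + t**2) = 8 + (-k - t**2) = 8 - k - t**2)
S(197, u(15)) - X(6*(-4), 6) = (8 - 1*197 - (4 - 1*15)**2) - 1*(-106) = (8 - 197 - (4 - 15)**2) + 106 = (8 - 197 - 1*(-11)**2) + 106 = (8 - 197 - 1*121) + 106 = (8 - 197 - 121) + 106 = -310 + 106 = -204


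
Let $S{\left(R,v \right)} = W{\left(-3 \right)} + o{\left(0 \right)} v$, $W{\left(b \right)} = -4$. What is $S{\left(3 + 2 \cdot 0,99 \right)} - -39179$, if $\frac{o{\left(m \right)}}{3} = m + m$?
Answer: $39175$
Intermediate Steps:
$o{\left(m \right)} = 6 m$ ($o{\left(m \right)} = 3 \left(m + m\right) = 3 \cdot 2 m = 6 m$)
$S{\left(R,v \right)} = -4$ ($S{\left(R,v \right)} = -4 + 6 \cdot 0 v = -4 + 0 v = -4 + 0 = -4$)
$S{\left(3 + 2 \cdot 0,99 \right)} - -39179 = -4 - -39179 = -4 + 39179 = 39175$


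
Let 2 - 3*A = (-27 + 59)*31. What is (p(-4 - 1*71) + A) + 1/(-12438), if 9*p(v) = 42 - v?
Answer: -3942847/12438 ≈ -317.00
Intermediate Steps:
A = -330 (A = 2/3 - (-27 + 59)*31/3 = 2/3 - 32*31/3 = 2/3 - 1/3*992 = 2/3 - 992/3 = -330)
p(v) = 14/3 - v/9 (p(v) = (42 - v)/9 = 14/3 - v/9)
(p(-4 - 1*71) + A) + 1/(-12438) = ((14/3 - (-4 - 1*71)/9) - 330) + 1/(-12438) = ((14/3 - (-4 - 71)/9) - 330) - 1/12438 = ((14/3 - 1/9*(-75)) - 330) - 1/12438 = ((14/3 + 25/3) - 330) - 1/12438 = (13 - 330) - 1/12438 = -317 - 1/12438 = -3942847/12438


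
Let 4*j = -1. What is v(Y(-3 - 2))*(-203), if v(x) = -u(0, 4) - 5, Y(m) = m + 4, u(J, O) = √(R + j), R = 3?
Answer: 1015 + 203*√11/2 ≈ 1351.6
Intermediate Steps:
j = -¼ (j = (¼)*(-1) = -¼ ≈ -0.25000)
u(J, O) = √11/2 (u(J, O) = √(3 - ¼) = √(11/4) = √11/2)
Y(m) = 4 + m
v(x) = -5 - √11/2 (v(x) = -√11/2 - 5 = -5 - √11/2)
v(Y(-3 - 2))*(-203) = (-5 - √11/2)*(-203) = 1015 + 203*√11/2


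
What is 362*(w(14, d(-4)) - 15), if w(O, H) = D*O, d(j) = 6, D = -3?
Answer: -20634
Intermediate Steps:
w(O, H) = -3*O
362*(w(14, d(-4)) - 15) = 362*(-3*14 - 15) = 362*(-42 - 15) = 362*(-57) = -20634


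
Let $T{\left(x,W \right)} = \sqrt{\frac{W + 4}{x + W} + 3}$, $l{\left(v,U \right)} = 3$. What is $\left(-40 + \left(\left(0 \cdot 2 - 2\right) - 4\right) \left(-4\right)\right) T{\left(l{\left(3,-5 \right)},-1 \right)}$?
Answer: $- 24 \sqrt{2} \approx -33.941$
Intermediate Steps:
$T{\left(x,W \right)} = \sqrt{3 + \frac{4 + W}{W + x}}$ ($T{\left(x,W \right)} = \sqrt{\frac{4 + W}{W + x} + 3} = \sqrt{3 + \frac{4 + W}{W + x}}$)
$\left(-40 + \left(\left(0 \cdot 2 - 2\right) - 4\right) \left(-4\right)\right) T{\left(l{\left(3,-5 \right)},-1 \right)} = \left(-40 + \left(\left(0 \cdot 2 - 2\right) - 4\right) \left(-4\right)\right) \sqrt{\frac{4 + 3 \cdot 3 + 4 \left(-1\right)}{-1 + 3}} = \left(-40 + \left(\left(0 - 2\right) - 4\right) \left(-4\right)\right) \sqrt{\frac{4 + 9 - 4}{2}} = \left(-40 + \left(-2 - 4\right) \left(-4\right)\right) \sqrt{\frac{1}{2} \cdot 9} = \left(-40 - -24\right) \sqrt{\frac{9}{2}} = \left(-40 + 24\right) \frac{3 \sqrt{2}}{2} = - 16 \frac{3 \sqrt{2}}{2} = - 24 \sqrt{2}$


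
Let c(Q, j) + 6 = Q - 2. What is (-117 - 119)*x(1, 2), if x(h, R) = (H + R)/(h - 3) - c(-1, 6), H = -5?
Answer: -2478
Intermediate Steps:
c(Q, j) = -8 + Q (c(Q, j) = -6 + (Q - 2) = -6 + (-2 + Q) = -8 + Q)
x(h, R) = 9 + (-5 + R)/(-3 + h) (x(h, R) = (-5 + R)/(h - 3) - (-8 - 1) = (-5 + R)/(-3 + h) - 1*(-9) = (-5 + R)/(-3 + h) + 9 = 9 + (-5 + R)/(-3 + h))
(-117 - 119)*x(1, 2) = (-117 - 119)*((-32 + 2 + 9*1)/(-3 + 1)) = -236*(-32 + 2 + 9)/(-2) = -(-118)*(-21) = -236*21/2 = -2478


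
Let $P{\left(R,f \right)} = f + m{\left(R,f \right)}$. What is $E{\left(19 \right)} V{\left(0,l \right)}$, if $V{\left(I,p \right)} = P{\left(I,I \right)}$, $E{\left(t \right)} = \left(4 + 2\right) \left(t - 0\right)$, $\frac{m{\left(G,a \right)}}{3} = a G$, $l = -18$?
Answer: $0$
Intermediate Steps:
$m{\left(G,a \right)} = 3 G a$ ($m{\left(G,a \right)} = 3 a G = 3 G a$)
$E{\left(t \right)} = 6 t$ ($E{\left(t \right)} = 6 \left(t + 0\right) = 6 t$)
$P{\left(R,f \right)} = f + 3 R f$
$V{\left(I,p \right)} = I \left(1 + 3 I\right)$
$E{\left(19 \right)} V{\left(0,l \right)} = 6 \cdot 19 \cdot 0 \left(1 + 3 \cdot 0\right) = 114 \cdot 0 \left(1 + 0\right) = 114 \cdot 0 \cdot 1 = 114 \cdot 0 = 0$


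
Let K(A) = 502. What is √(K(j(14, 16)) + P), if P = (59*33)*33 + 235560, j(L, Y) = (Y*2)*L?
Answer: 13*√1777 ≈ 548.01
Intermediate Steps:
j(L, Y) = 2*L*Y (j(L, Y) = (2*Y)*L = 2*L*Y)
P = 299811 (P = 1947*33 + 235560 = 64251 + 235560 = 299811)
√(K(j(14, 16)) + P) = √(502 + 299811) = √300313 = 13*√1777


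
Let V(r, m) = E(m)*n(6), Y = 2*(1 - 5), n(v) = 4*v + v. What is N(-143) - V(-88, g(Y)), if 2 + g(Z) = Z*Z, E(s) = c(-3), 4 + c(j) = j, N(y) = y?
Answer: 67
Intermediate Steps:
c(j) = -4 + j
E(s) = -7 (E(s) = -4 - 3 = -7)
n(v) = 5*v
Y = -8 (Y = 2*(-4) = -8)
g(Z) = -2 + Z² (g(Z) = -2 + Z*Z = -2 + Z²)
V(r, m) = -210 (V(r, m) = -35*6 = -7*30 = -210)
N(-143) - V(-88, g(Y)) = -143 - 1*(-210) = -143 + 210 = 67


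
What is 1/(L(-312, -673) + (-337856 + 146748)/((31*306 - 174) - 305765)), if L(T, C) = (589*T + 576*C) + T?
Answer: -296453/169490289676 ≈ -1.7491e-6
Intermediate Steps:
L(T, C) = 576*C + 590*T (L(T, C) = (576*C + 589*T) + T = 576*C + 590*T)
1/(L(-312, -673) + (-337856 + 146748)/((31*306 - 174) - 305765)) = 1/((576*(-673) + 590*(-312)) + (-337856 + 146748)/((31*306 - 174) - 305765)) = 1/((-387648 - 184080) - 191108/((9486 - 174) - 305765)) = 1/(-571728 - 191108/(9312 - 305765)) = 1/(-571728 - 191108/(-296453)) = 1/(-571728 - 191108*(-1/296453)) = 1/(-571728 + 191108/296453) = 1/(-169490289676/296453) = -296453/169490289676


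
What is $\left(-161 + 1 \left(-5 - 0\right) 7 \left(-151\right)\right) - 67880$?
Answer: $-62756$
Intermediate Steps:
$\left(-161 + 1 \left(-5 - 0\right) 7 \left(-151\right)\right) - 67880 = \left(-161 + 1 \left(-5 + 0\right) 7 \left(-151\right)\right) - 67880 = \left(-161 + 1 \left(-5\right) 7 \left(-151\right)\right) - 67880 = \left(-161 + \left(-5\right) 7 \left(-151\right)\right) - 67880 = \left(-161 - -5285\right) - 67880 = \left(-161 + 5285\right) - 67880 = 5124 - 67880 = -62756$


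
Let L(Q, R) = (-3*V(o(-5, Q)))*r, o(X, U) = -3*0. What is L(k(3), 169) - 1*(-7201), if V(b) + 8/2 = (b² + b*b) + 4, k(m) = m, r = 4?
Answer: 7201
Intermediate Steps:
o(X, U) = 0
V(b) = 2*b² (V(b) = -4 + ((b² + b*b) + 4) = -4 + ((b² + b²) + 4) = -4 + (2*b² + 4) = -4 + (4 + 2*b²) = 2*b²)
L(Q, R) = 0 (L(Q, R) = -6*0²*4 = -6*0*4 = -3*0*4 = 0*4 = 0)
L(k(3), 169) - 1*(-7201) = 0 - 1*(-7201) = 0 + 7201 = 7201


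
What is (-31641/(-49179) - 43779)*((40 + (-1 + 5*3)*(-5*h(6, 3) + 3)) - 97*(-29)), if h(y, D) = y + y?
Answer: -1474788423000/16393 ≈ -8.9965e+7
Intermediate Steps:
h(y, D) = 2*y
(-31641/(-49179) - 43779)*((40 + (-1 + 5*3)*(-5*h(6, 3) + 3)) - 97*(-29)) = (-31641/(-49179) - 43779)*((40 + (-1 + 5*3)*(-10*6 + 3)) - 97*(-29)) = (-31641*(-1/49179) - 43779)*((40 + (-1 + 15)*(-5*12 + 3)) + 2813) = (10547/16393 - 43779)*((40 + 14*(-60 + 3)) + 2813) = -717658600*((40 + 14*(-57)) + 2813)/16393 = -717658600*((40 - 798) + 2813)/16393 = -717658600*(-758 + 2813)/16393 = -717658600/16393*2055 = -1474788423000/16393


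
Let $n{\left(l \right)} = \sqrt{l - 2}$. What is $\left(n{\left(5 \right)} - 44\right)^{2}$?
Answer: $\left(44 - \sqrt{3}\right)^{2} \approx 1786.6$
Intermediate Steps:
$n{\left(l \right)} = \sqrt{-2 + l}$
$\left(n{\left(5 \right)} - 44\right)^{2} = \left(\sqrt{-2 + 5} - 44\right)^{2} = \left(\sqrt{3} - 44\right)^{2} = \left(-44 + \sqrt{3}\right)^{2}$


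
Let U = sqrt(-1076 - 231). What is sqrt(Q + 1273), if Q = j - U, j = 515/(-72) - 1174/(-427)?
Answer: sqrt(33307481690 - 26255376*I*sqrt(1307))/5124 ≈ 35.621 - 0.50746*I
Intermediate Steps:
U = I*sqrt(1307) (U = sqrt(-1307) = I*sqrt(1307) ≈ 36.152*I)
j = -135377/30744 (j = 515*(-1/72) - 1174*(-1/427) = -515/72 + 1174/427 = -135377/30744 ≈ -4.4034)
Q = -135377/30744 - I*sqrt(1307) ≈ -4.4034 - 36.152*I
sqrt(Q + 1273) = sqrt((-135377/30744 - I*sqrt(1307)) + 1273) = sqrt(39001735/30744 - I*sqrt(1307))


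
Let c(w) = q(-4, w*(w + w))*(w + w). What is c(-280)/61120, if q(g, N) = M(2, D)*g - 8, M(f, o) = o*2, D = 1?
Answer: 28/191 ≈ 0.14660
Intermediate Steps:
M(f, o) = 2*o
q(g, N) = -8 + 2*g (q(g, N) = (2*1)*g - 8 = 2*g - 8 = -8 + 2*g)
c(w) = -32*w (c(w) = (-8 + 2*(-4))*(w + w) = (-8 - 8)*(2*w) = -32*w)
c(-280)/61120 = -32*(-280)/61120 = 8960*(1/61120) = 28/191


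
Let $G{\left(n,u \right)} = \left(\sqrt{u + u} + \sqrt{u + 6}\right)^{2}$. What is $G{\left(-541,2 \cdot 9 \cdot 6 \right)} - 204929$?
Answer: $-204599 + 72 \sqrt{19} \approx -2.0429 \cdot 10^{5}$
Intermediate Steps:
$G{\left(n,u \right)} = \left(\sqrt{6 + u} + \sqrt{2} \sqrt{u}\right)^{2}$ ($G{\left(n,u \right)} = \left(\sqrt{2 u} + \sqrt{6 + u}\right)^{2} = \left(\sqrt{2} \sqrt{u} + \sqrt{6 + u}\right)^{2} = \left(\sqrt{6 + u} + \sqrt{2} \sqrt{u}\right)^{2}$)
$G{\left(-541,2 \cdot 9 \cdot 6 \right)} - 204929 = \left(\sqrt{6 + 2 \cdot 9 \cdot 6} + \sqrt{2} \sqrt{2 \cdot 9 \cdot 6}\right)^{2} - 204929 = \left(\sqrt{6 + 18 \cdot 6} + \sqrt{2} \sqrt{18 \cdot 6}\right)^{2} - 204929 = \left(\sqrt{6 + 108} + \sqrt{2} \sqrt{108}\right)^{2} - 204929 = \left(\sqrt{114} + \sqrt{2} \cdot 6 \sqrt{3}\right)^{2} - 204929 = \left(\sqrt{114} + 6 \sqrt{6}\right)^{2} - 204929 = -204929 + \left(\sqrt{114} + 6 \sqrt{6}\right)^{2}$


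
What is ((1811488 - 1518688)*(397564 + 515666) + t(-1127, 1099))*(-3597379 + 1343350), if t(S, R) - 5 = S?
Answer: -602713250865555462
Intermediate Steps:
t(S, R) = 5 + S
((1811488 - 1518688)*(397564 + 515666) + t(-1127, 1099))*(-3597379 + 1343350) = ((1811488 - 1518688)*(397564 + 515666) + (5 - 1127))*(-3597379 + 1343350) = (292800*913230 - 1122)*(-2254029) = (267393744000 - 1122)*(-2254029) = 267393742878*(-2254029) = -602713250865555462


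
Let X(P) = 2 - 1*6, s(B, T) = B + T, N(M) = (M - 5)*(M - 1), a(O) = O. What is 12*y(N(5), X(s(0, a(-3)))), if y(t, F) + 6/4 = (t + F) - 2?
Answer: -90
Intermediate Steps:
N(M) = (-1 + M)*(-5 + M) (N(M) = (-5 + M)*(-1 + M) = (-1 + M)*(-5 + M))
X(P) = -4 (X(P) = 2 - 6 = -4)
y(t, F) = -7/2 + F + t (y(t, F) = -3/2 + ((t + F) - 2) = -3/2 + ((F + t) - 2) = -3/2 + (-2 + F + t) = -7/2 + F + t)
12*y(N(5), X(s(0, a(-3)))) = 12*(-7/2 - 4 + (5 + 5² - 6*5)) = 12*(-7/2 - 4 + (5 + 25 - 30)) = 12*(-7/2 - 4 + 0) = 12*(-15/2) = -90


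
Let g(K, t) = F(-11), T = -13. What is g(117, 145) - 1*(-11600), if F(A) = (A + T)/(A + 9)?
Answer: 11612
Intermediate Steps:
F(A) = (-13 + A)/(9 + A) (F(A) = (A - 13)/(A + 9) = (-13 + A)/(9 + A))
g(K, t) = 12 (g(K, t) = (-13 - 11)/(9 - 11) = -24/(-2) = -½*(-24) = 12)
g(117, 145) - 1*(-11600) = 12 - 1*(-11600) = 12 + 11600 = 11612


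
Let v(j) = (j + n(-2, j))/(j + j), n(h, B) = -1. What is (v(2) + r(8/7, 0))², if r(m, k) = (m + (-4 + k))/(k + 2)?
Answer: 1089/784 ≈ 1.3890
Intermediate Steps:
r(m, k) = (-4 + k + m)/(2 + k)
v(j) = (-1 + j)/(2*j) (v(j) = (j - 1)/(j + j) = (-1 + j)/((2*j)) = (-1 + j)*(1/(2*j)) = (-1 + j)/(2*j))
(v(2) + r(8/7, 0))² = ((½)*(-1 + 2)/2 + (-4 + 0 + 8/7)/(2 + 0))² = ((½)*(½)*1 + (-4 + 0 + 8*(⅐))/2)² = (¼ + (-4 + 0 + 8/7)/2)² = (¼ + (½)*(-20/7))² = (¼ - 10/7)² = (-33/28)² = 1089/784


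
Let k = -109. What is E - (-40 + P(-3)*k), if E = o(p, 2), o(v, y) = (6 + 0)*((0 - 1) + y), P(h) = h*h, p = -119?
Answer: 1027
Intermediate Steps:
P(h) = h**2
o(v, y) = -6 + 6*y (o(v, y) = 6*(-1 + y) = -6 + 6*y)
E = 6 (E = -6 + 6*2 = -6 + 12 = 6)
E - (-40 + P(-3)*k) = 6 - (-40 + (-3)**2*(-109)) = 6 - (-40 + 9*(-109)) = 6 - (-40 - 981) = 6 - 1*(-1021) = 6 + 1021 = 1027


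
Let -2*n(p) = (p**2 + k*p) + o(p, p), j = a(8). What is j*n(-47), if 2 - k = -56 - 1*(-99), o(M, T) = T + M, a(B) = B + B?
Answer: -32336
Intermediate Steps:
a(B) = 2*B
o(M, T) = M + T
j = 16 (j = 2*8 = 16)
k = -41 (k = 2 - (-56 - 1*(-99)) = 2 - (-56 + 99) = 2 - 1*43 = 2 - 43 = -41)
n(p) = -p**2/2 + 39*p/2 (n(p) = -((p**2 - 41*p) + (p + p))/2 = -((p**2 - 41*p) + 2*p)/2 = -(p**2 - 39*p)/2 = -p**2/2 + 39*p/2)
j*n(-47) = 16*((1/2)*(-47)*(39 - 1*(-47))) = 16*((1/2)*(-47)*(39 + 47)) = 16*((1/2)*(-47)*86) = 16*(-2021) = -32336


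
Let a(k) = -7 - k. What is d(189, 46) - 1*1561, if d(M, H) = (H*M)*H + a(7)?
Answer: 398349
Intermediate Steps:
d(M, H) = -14 + M*H**2 (d(M, H) = (H*M)*H + (-7 - 1*7) = M*H**2 + (-7 - 7) = M*H**2 - 14 = -14 + M*H**2)
d(189, 46) - 1*1561 = (-14 + 189*46**2) - 1*1561 = (-14 + 189*2116) - 1561 = (-14 + 399924) - 1561 = 399910 - 1561 = 398349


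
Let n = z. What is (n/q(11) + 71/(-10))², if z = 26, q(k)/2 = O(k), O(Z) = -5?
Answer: 9409/100 ≈ 94.090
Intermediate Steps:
q(k) = -10 (q(k) = 2*(-5) = -10)
n = 26
(n/q(11) + 71/(-10))² = (26/(-10) + 71/(-10))² = (26*(-⅒) + 71*(-⅒))² = (-13/5 - 71/10)² = (-97/10)² = 9409/100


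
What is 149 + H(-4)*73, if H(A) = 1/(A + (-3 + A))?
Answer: 1566/11 ≈ 142.36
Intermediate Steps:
H(A) = 1/(-3 + 2*A)
149 + H(-4)*73 = 149 + 73/(-3 + 2*(-4)) = 149 + 73/(-3 - 8) = 149 + 73/(-11) = 149 - 1/11*73 = 149 - 73/11 = 1566/11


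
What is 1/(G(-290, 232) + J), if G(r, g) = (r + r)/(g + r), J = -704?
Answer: -1/694 ≈ -0.0014409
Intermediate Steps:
G(r, g) = 2*r/(g + r) (G(r, g) = (2*r)/(g + r) = 2*r/(g + r))
1/(G(-290, 232) + J) = 1/(2*(-290)/(232 - 290) - 704) = 1/(2*(-290)/(-58) - 704) = 1/(2*(-290)*(-1/58) - 704) = 1/(10 - 704) = 1/(-694) = -1/694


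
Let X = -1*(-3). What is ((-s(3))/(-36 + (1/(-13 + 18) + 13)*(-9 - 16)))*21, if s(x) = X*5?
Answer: 105/122 ≈ 0.86066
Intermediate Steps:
X = 3
s(x) = 15 (s(x) = 3*5 = 15)
((-s(3))/(-36 + (1/(-13 + 18) + 13)*(-9 - 16)))*21 = ((-1*15)/(-36 + (1/(-13 + 18) + 13)*(-9 - 16)))*21 = -15/(-36 + (1/5 + 13)*(-25))*21 = -15/(-36 + (⅕ + 13)*(-25))*21 = -15/(-36 + (66/5)*(-25))*21 = -15/(-36 - 330)*21 = -15/(-366)*21 = -15*(-1/366)*21 = (5/122)*21 = 105/122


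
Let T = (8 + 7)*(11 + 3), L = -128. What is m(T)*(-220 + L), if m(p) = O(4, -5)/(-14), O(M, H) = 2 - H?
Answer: 174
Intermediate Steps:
T = 210 (T = 15*14 = 210)
m(p) = -½ (m(p) = (2 - 1*(-5))/(-14) = (2 + 5)*(-1/14) = 7*(-1/14) = -½)
m(T)*(-220 + L) = -(-220 - 128)/2 = -½*(-348) = 174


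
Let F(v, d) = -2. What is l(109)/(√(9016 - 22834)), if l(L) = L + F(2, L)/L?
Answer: -1697*I*√282/30738 ≈ -0.92711*I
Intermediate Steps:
l(L) = L - 2/L
l(109)/(√(9016 - 22834)) = (109 - 2/109)/(√(9016 - 22834)) = (109 - 2*1/109)/(√(-13818)) = (109 - 2/109)/((7*I*√282)) = 11879*(-I*√282/1974)/109 = -1697*I*√282/30738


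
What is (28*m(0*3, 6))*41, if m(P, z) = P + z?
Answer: 6888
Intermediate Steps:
(28*m(0*3, 6))*41 = (28*(0*3 + 6))*41 = (28*(0 + 6))*41 = (28*6)*41 = 168*41 = 6888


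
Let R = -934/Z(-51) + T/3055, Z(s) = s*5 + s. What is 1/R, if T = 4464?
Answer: 467415/2109677 ≈ 0.22156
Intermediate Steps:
Z(s) = 6*s (Z(s) = 5*s + s = 6*s)
R = 2109677/467415 (R = -934/(6*(-51)) + 4464/3055 = -934/(-306) + 4464*(1/3055) = -934*(-1/306) + 4464/3055 = 467/153 + 4464/3055 = 2109677/467415 ≈ 4.5135)
1/R = 1/(2109677/467415) = 467415/2109677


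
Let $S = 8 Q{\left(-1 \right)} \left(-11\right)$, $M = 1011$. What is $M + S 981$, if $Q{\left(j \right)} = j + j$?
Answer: $173667$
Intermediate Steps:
$Q{\left(j \right)} = 2 j$
$S = 176$ ($S = 8 \cdot 2 \left(-1\right) \left(-11\right) = 8 \left(-2\right) \left(-11\right) = \left(-16\right) \left(-11\right) = 176$)
$M + S 981 = 1011 + 176 \cdot 981 = 1011 + 172656 = 173667$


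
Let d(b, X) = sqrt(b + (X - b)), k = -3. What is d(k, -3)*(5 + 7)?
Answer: 12*I*sqrt(3) ≈ 20.785*I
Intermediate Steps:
d(b, X) = sqrt(X)
d(k, -3)*(5 + 7) = sqrt(-3)*(5 + 7) = (I*sqrt(3))*12 = 12*I*sqrt(3)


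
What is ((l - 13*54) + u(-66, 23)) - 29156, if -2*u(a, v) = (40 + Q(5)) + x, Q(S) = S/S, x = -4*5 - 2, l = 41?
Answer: -59653/2 ≈ -29827.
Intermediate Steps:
x = -22 (x = -20 - 2 = -22)
Q(S) = 1
u(a, v) = -19/2 (u(a, v) = -((40 + 1) - 22)/2 = -(41 - 22)/2 = -1/2*19 = -19/2)
((l - 13*54) + u(-66, 23)) - 29156 = ((41 - 13*54) - 19/2) - 29156 = ((41 - 702) - 19/2) - 29156 = (-661 - 19/2) - 29156 = -1341/2 - 29156 = -59653/2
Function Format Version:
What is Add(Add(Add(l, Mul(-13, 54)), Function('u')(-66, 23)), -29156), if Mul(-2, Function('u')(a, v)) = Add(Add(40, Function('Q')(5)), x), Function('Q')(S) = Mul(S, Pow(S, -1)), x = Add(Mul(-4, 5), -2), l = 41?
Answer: Rational(-59653, 2) ≈ -29827.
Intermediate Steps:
x = -22 (x = Add(-20, -2) = -22)
Function('Q')(S) = 1
Function('u')(a, v) = Rational(-19, 2) (Function('u')(a, v) = Mul(Rational(-1, 2), Add(Add(40, 1), -22)) = Mul(Rational(-1, 2), Add(41, -22)) = Mul(Rational(-1, 2), 19) = Rational(-19, 2))
Add(Add(Add(l, Mul(-13, 54)), Function('u')(-66, 23)), -29156) = Add(Add(Add(41, Mul(-13, 54)), Rational(-19, 2)), -29156) = Add(Add(Add(41, -702), Rational(-19, 2)), -29156) = Add(Add(-661, Rational(-19, 2)), -29156) = Add(Rational(-1341, 2), -29156) = Rational(-59653, 2)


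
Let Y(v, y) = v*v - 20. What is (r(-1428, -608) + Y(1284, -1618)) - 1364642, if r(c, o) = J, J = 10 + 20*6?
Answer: 284124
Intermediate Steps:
J = 130 (J = 10 + 120 = 130)
Y(v, y) = -20 + v² (Y(v, y) = v² - 20 = -20 + v²)
r(c, o) = 130
(r(-1428, -608) + Y(1284, -1618)) - 1364642 = (130 + (-20 + 1284²)) - 1364642 = (130 + (-20 + 1648656)) - 1364642 = (130 + 1648636) - 1364642 = 1648766 - 1364642 = 284124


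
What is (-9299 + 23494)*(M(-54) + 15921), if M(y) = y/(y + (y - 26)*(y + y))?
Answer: 35933762410/159 ≈ 2.2600e+8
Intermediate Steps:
M(y) = y/(y + 2*y*(-26 + y)) (M(y) = y/(y + (-26 + y)*(2*y)) = y/(y + 2*y*(-26 + y)))
(-9299 + 23494)*(M(-54) + 15921) = (-9299 + 23494)*(1/(-51 + 2*(-54)) + 15921) = 14195*(1/(-51 - 108) + 15921) = 14195*(1/(-159) + 15921) = 14195*(-1/159 + 15921) = 14195*(2531438/159) = 35933762410/159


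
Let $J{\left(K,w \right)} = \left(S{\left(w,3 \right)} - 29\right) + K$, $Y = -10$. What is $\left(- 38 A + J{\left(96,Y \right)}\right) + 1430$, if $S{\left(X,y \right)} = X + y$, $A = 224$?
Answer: $-7022$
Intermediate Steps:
$J{\left(K,w \right)} = -26 + K + w$ ($J{\left(K,w \right)} = \left(\left(w + 3\right) - 29\right) + K = \left(\left(3 + w\right) - 29\right) + K = \left(-26 + w\right) + K = -26 + K + w$)
$\left(- 38 A + J{\left(96,Y \right)}\right) + 1430 = \left(\left(-38\right) 224 - -60\right) + 1430 = \left(-8512 + 60\right) + 1430 = -8452 + 1430 = -7022$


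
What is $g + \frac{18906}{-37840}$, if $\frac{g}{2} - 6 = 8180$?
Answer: $\frac{309748787}{18920} \approx 16372.0$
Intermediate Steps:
$g = 16372$ ($g = 12 + 2 \cdot 8180 = 12 + 16360 = 16372$)
$g + \frac{18906}{-37840} = 16372 + \frac{18906}{-37840} = 16372 + 18906 \left(- \frac{1}{37840}\right) = 16372 - \frac{9453}{18920} = \frac{309748787}{18920}$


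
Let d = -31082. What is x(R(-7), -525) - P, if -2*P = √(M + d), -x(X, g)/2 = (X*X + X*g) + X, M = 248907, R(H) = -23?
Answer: -25162 + 5*√8713/2 ≈ -24929.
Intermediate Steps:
x(X, g) = -2*X - 2*X² - 2*X*g (x(X, g) = -2*((X*X + X*g) + X) = -2*((X² + X*g) + X) = -2*(X + X² + X*g) = -2*X - 2*X² - 2*X*g)
P = -5*√8713/2 (P = -√(248907 - 31082)/2 = -5*√8713/2 ≈ -233.36)
x(R(-7), -525) - P = -2*(-23)*(1 - 23 - 525) - (-5)*√8713/2 = -2*(-23)*(-547) + 5*√8713/2 = -25162 + 5*√8713/2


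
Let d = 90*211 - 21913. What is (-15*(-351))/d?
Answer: -5265/2923 ≈ -1.8012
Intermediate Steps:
d = -2923 (d = 18990 - 21913 = -2923)
(-15*(-351))/d = -15*(-351)/(-2923) = 5265*(-1/2923) = -5265/2923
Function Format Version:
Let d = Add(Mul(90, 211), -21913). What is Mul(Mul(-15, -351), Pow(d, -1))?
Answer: Rational(-5265, 2923) ≈ -1.8012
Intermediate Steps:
d = -2923 (d = Add(18990, -21913) = -2923)
Mul(Mul(-15, -351), Pow(d, -1)) = Mul(Mul(-15, -351), Pow(-2923, -1)) = Mul(5265, Rational(-1, 2923)) = Rational(-5265, 2923)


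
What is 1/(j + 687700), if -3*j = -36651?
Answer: 1/699917 ≈ 1.4287e-6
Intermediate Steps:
j = 12217 (j = -1/3*(-36651) = 12217)
1/(j + 687700) = 1/(12217 + 687700) = 1/699917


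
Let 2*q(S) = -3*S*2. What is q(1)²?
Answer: 9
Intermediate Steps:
q(S) = -3*S (q(S) = (-3*S*2)/2 = (-6*S)/2 = -3*S)
q(1)² = (-3*1)² = (-3)² = 9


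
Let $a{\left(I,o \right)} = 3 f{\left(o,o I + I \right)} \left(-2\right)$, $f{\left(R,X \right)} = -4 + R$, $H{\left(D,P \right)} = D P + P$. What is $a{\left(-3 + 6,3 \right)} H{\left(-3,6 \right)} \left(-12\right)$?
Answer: $864$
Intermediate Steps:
$H{\left(D,P \right)} = P + D P$
$a{\left(I,o \right)} = 24 - 6 o$ ($a{\left(I,o \right)} = 3 \left(-4 + o\right) \left(-2\right) = \left(-12 + 3 o\right) \left(-2\right) = 24 - 6 o$)
$a{\left(-3 + 6,3 \right)} H{\left(-3,6 \right)} \left(-12\right) = \left(24 - 18\right) 6 \left(1 - 3\right) \left(-12\right) = \left(24 - 18\right) 6 \left(-2\right) \left(-12\right) = 6 \left(-12\right) \left(-12\right) = \left(-72\right) \left(-12\right) = 864$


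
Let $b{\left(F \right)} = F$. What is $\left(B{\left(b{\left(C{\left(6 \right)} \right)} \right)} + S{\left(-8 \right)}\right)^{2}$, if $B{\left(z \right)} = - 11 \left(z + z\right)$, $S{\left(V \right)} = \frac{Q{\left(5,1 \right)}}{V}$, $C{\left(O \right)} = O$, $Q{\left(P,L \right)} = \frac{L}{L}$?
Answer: $\frac{1117249}{64} \approx 17457.0$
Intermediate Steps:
$Q{\left(P,L \right)} = 1$
$S{\left(V \right)} = \frac{1}{V}$ ($S{\left(V \right)} = 1 \frac{1}{V} = \frac{1}{V}$)
$B{\left(z \right)} = - 22 z$ ($B{\left(z \right)} = - 11 \cdot 2 z = - 22 z$)
$\left(B{\left(b{\left(C{\left(6 \right)} \right)} \right)} + S{\left(-8 \right)}\right)^{2} = \left(\left(-22\right) 6 + \frac{1}{-8}\right)^{2} = \left(-132 - \frac{1}{8}\right)^{2} = \left(- \frac{1057}{8}\right)^{2} = \frac{1117249}{64}$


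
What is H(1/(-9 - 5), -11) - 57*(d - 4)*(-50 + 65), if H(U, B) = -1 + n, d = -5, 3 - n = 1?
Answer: 7696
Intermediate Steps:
n = 2 (n = 3 - 1*1 = 3 - 1 = 2)
H(U, B) = 1 (H(U, B) = -1 + 2 = 1)
H(1/(-9 - 5), -11) - 57*(d - 4)*(-50 + 65) = 1 - 57*(-5 - 4)*(-50 + 65) = 1 - (-513)*15 = 1 - 57*(-135) = 1 + 7695 = 7696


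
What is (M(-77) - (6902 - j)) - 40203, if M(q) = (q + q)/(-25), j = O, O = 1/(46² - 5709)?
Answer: -4230653328/89825 ≈ -47099.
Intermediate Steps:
O = -1/3593 (O = 1/(2116 - 5709) = 1/(-3593) = -1/3593 ≈ -0.00027832)
j = -1/3593 ≈ -0.00027832
M(q) = -2*q/25 (M(q) = (2*q)*(-1/25) = -2*q/25)
(M(-77) - (6902 - j)) - 40203 = (-2/25*(-77) - (6902 - 1*(-1/3593))) - 40203 = (154/25 - (6902 + 1/3593)) - 40203 = (154/25 - 1*24798887/3593) - 40203 = (154/25 - 24798887/3593) - 40203 = -619418853/89825 - 40203 = -4230653328/89825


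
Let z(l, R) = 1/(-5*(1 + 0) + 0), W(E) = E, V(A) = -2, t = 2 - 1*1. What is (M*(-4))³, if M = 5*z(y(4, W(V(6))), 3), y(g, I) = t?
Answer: 64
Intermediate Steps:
t = 1 (t = 2 - 1 = 1)
y(g, I) = 1
z(l, R) = -⅕ (z(l, R) = 1/(-5*1 + 0) = 1/(-5 + 0) = 1/(-5) = -⅕)
M = -1 (M = 5*(-⅕) = -1)
(M*(-4))³ = (-1*(-4))³ = 4³ = 64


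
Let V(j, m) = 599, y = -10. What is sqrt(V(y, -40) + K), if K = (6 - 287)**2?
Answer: 6*sqrt(2210) ≈ 282.06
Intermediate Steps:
K = 78961 (K = (-281)**2 = 78961)
sqrt(V(y, -40) + K) = sqrt(599 + 78961) = sqrt(79560) = 6*sqrt(2210)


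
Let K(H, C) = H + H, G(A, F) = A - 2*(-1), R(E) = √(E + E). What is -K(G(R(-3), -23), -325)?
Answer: -4 - 2*I*√6 ≈ -4.0 - 4.899*I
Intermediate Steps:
R(E) = √2*√E (R(E) = √(2*E) = √2*√E)
G(A, F) = 2 + A (G(A, F) = A + 2 = 2 + A)
K(H, C) = 2*H
-K(G(R(-3), -23), -325) = -2*(2 + √2*√(-3)) = -2*(2 + √2*(I*√3)) = -2*(2 + I*√6) = -(4 + 2*I*√6) = -4 - 2*I*√6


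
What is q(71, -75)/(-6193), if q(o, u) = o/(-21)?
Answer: 71/130053 ≈ 0.00054593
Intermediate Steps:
q(o, u) = -o/21 (q(o, u) = o*(-1/21) = -o/21)
q(71, -75)/(-6193) = -1/21*71/(-6193) = -71/21*(-1/6193) = 71/130053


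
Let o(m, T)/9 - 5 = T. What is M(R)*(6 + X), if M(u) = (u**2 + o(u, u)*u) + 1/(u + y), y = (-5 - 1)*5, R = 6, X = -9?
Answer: -15119/8 ≈ -1889.9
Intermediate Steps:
o(m, T) = 45 + 9*T
y = -30 (y = -6*5 = -30)
M(u) = u**2 + 1/(-30 + u) + u*(45 + 9*u) (M(u) = (u**2 + (45 + 9*u)*u) + 1/(u - 30) = (u**2 + u*(45 + 9*u)) + 1/(-30 + u) = u**2 + 1/(-30 + u) + u*(45 + 9*u))
M(R)*(6 + X) = ((1 - 1350*6 - 255*6**2 + 10*6**3)/(-30 + 6))*(6 - 9) = ((1 - 8100 - 255*36 + 10*216)/(-24))*(-3) = -(1 - 8100 - 9180 + 2160)/24*(-3) = -1/24*(-15119)*(-3) = (15119/24)*(-3) = -15119/8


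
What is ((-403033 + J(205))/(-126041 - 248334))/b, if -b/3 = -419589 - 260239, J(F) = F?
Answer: 33569/63627651875 ≈ 5.2759e-7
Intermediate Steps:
b = 2039484 (b = -3*(-419589 - 260239) = -3*(-679828) = 2039484)
((-403033 + J(205))/(-126041 - 248334))/b = ((-403033 + 205)/(-126041 - 248334))/2039484 = -402828/(-374375)*(1/2039484) = -402828*(-1/374375)*(1/2039484) = (402828/374375)*(1/2039484) = 33569/63627651875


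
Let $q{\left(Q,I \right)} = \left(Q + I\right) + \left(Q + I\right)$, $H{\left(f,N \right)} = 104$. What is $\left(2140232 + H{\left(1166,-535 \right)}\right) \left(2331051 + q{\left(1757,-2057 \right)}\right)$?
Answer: $4987948171536$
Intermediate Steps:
$q{\left(Q,I \right)} = 2 I + 2 Q$ ($q{\left(Q,I \right)} = \left(I + Q\right) + \left(I + Q\right) = 2 I + 2 Q$)
$\left(2140232 + H{\left(1166,-535 \right)}\right) \left(2331051 + q{\left(1757,-2057 \right)}\right) = \left(2140232 + 104\right) \left(2331051 + \left(2 \left(-2057\right) + 2 \cdot 1757\right)\right) = 2140336 \left(2331051 + \left(-4114 + 3514\right)\right) = 2140336 \left(2331051 - 600\right) = 2140336 \cdot 2330451 = 4987948171536$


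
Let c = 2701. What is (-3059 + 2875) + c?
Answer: 2517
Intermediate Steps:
(-3059 + 2875) + c = (-3059 + 2875) + 2701 = -184 + 2701 = 2517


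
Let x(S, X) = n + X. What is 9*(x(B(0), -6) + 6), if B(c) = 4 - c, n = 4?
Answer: 36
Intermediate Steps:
x(S, X) = 4 + X
9*(x(B(0), -6) + 6) = 9*((4 - 6) + 6) = 9*(-2 + 6) = 9*4 = 36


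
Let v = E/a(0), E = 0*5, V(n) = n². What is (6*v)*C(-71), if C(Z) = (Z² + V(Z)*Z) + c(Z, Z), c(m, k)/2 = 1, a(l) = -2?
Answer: 0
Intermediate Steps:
c(m, k) = 2 (c(m, k) = 2*1 = 2)
E = 0
C(Z) = 2 + Z² + Z³ (C(Z) = (Z² + Z²*Z) + 2 = (Z² + Z³) + 2 = 2 + Z² + Z³)
v = 0 (v = 0/(-2) = 0*(-½) = 0)
(6*v)*C(-71) = (6*0)*(2 + (-71)² + (-71)³) = 0*(2 + 5041 - 357911) = 0*(-352868) = 0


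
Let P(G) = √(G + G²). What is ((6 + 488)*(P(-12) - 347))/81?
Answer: -171418/81 + 988*√33/81 ≈ -2046.2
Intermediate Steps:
((6 + 488)*(P(-12) - 347))/81 = ((6 + 488)*(√(-12*(1 - 12)) - 347))/81 = (494*(√(-12*(-11)) - 347))*(1/81) = (494*(√132 - 347))*(1/81) = (494*(2*√33 - 347))*(1/81) = (494*(-347 + 2*√33))*(1/81) = (-171418 + 988*√33)*(1/81) = -171418/81 + 988*√33/81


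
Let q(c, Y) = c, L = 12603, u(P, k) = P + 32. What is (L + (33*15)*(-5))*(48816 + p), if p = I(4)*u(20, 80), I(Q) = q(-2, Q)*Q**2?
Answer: 477555456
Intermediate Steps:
u(P, k) = 32 + P
I(Q) = -2*Q**2
p = -1664 (p = (-2*4**2)*(32 + 20) = -2*16*52 = -32*52 = -1664)
(L + (33*15)*(-5))*(48816 + p) = (12603 + (33*15)*(-5))*(48816 - 1664) = (12603 + 495*(-5))*47152 = (12603 - 2475)*47152 = 10128*47152 = 477555456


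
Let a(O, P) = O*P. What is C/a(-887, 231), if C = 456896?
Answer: -41536/18627 ≈ -2.2299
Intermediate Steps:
C/a(-887, 231) = 456896/((-887*231)) = 456896/(-204897) = 456896*(-1/204897) = -41536/18627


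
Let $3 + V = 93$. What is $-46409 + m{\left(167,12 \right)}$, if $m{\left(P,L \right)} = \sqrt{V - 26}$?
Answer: $-46401$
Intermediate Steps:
$V = 90$ ($V = -3 + 93 = 90$)
$m{\left(P,L \right)} = 8$ ($m{\left(P,L \right)} = \sqrt{90 - 26} = \sqrt{64} = 8$)
$-46409 + m{\left(167,12 \right)} = -46409 + 8 = -46401$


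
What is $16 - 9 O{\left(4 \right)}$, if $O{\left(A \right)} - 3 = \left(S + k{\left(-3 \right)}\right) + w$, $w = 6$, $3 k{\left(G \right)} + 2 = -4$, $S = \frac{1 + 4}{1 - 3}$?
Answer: $- \frac{49}{2} \approx -24.5$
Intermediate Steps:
$S = - \frac{5}{2}$ ($S = \frac{5}{-2} = 5 \left(- \frac{1}{2}\right) = - \frac{5}{2} \approx -2.5$)
$k{\left(G \right)} = -2$ ($k{\left(G \right)} = - \frac{2}{3} + \frac{1}{3} \left(-4\right) = - \frac{2}{3} - \frac{4}{3} = -2$)
$O{\left(A \right)} = \frac{9}{2}$ ($O{\left(A \right)} = 3 + \left(\left(- \frac{5}{2} - 2\right) + 6\right) = 3 + \left(- \frac{9}{2} + 6\right) = 3 + \frac{3}{2} = \frac{9}{2}$)
$16 - 9 O{\left(4 \right)} = 16 - \frac{81}{2} = - \frac{49}{2}$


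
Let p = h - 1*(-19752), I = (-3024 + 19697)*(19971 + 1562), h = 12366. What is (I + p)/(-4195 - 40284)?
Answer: -359051827/44479 ≈ -8072.4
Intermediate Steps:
I = 359019709 (I = 16673*21533 = 359019709)
p = 32118 (p = 12366 - 1*(-19752) = 12366 + 19752 = 32118)
(I + p)/(-4195 - 40284) = (359019709 + 32118)/(-4195 - 40284) = 359051827/(-44479) = 359051827*(-1/44479) = -359051827/44479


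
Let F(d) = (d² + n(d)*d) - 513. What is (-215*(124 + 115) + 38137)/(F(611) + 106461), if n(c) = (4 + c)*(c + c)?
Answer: -13248/459664099 ≈ -2.8821e-5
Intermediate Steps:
n(c) = 2*c*(4 + c) (n(c) = (4 + c)*(2*c) = 2*c*(4 + c))
F(d) = -513 + d² + 2*d²*(4 + d) (F(d) = (d² + (2*d*(4 + d))*d) - 513 = (d² + 2*d²*(4 + d)) - 513 = -513 + d² + 2*d²*(4 + d))
(-215*(124 + 115) + 38137)/(F(611) + 106461) = (-215*(124 + 115) + 38137)/((-513 + 2*611³ + 9*611²) + 106461) = (-215*239 + 38137)/((-513 + 2*228099131 + 9*373321) + 106461) = (-51385 + 38137)/((-513 + 456198262 + 3359889) + 106461) = -13248/(459557638 + 106461) = -13248/459664099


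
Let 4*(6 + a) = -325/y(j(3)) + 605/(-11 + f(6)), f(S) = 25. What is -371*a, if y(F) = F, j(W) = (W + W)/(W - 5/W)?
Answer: 353987/72 ≈ 4916.5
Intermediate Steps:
j(W) = 2*W/(W - 5/W) (j(W) = (2*W)/(W - 5/W) = 2*W/(W - 5/W))
a = -6679/504 (a = -6 + (-325/(2*3²/(-5 + 3²)) + 605/(-11 + 25))/4 = -6 + (-325/(2*9/(-5 + 9)) + 605/14)/4 = -6 + (-325/(2*9/4) + 605*(1/14))/4 = -6 + (-325/(2*9*(¼)) + 605/14)/4 = -6 + (-325/9/2 + 605/14)/4 = -6 + (-325*2/9 + 605/14)/4 = -6 + (-650/9 + 605/14)/4 = -6 + (¼)*(-3655/126) = -6 - 3655/504 = -6679/504 ≈ -13.252)
-371*a = -371*(-6679/504) = 353987/72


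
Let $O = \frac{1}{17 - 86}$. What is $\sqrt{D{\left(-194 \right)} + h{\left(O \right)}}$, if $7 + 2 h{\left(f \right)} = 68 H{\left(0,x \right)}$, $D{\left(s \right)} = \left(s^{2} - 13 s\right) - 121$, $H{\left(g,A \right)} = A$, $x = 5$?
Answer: $\frac{\sqrt{160814}}{2} \approx 200.51$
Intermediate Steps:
$O = - \frac{1}{69}$ ($O = \frac{1}{-69} = - \frac{1}{69} \approx -0.014493$)
$D{\left(s \right)} = -121 + s^{2} - 13 s$
$h{\left(f \right)} = \frac{333}{2}$ ($h{\left(f \right)} = - \frac{7}{2} + \frac{68 \cdot 5}{2} = - \frac{7}{2} + \frac{1}{2} \cdot 340 = - \frac{7}{2} + 170 = \frac{333}{2}$)
$\sqrt{D{\left(-194 \right)} + h{\left(O \right)}} = \sqrt{\left(-121 + \left(-194\right)^{2} - -2522\right) + \frac{333}{2}} = \sqrt{\left(-121 + 37636 + 2522\right) + \frac{333}{2}} = \sqrt{40037 + \frac{333}{2}} = \sqrt{\frac{80407}{2}} = \frac{\sqrt{160814}}{2}$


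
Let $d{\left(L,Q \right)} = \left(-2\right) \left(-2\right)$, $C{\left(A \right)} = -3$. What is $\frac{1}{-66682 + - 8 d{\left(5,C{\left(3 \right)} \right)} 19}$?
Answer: $- \frac{1}{67290} \approx -1.4861 \cdot 10^{-5}$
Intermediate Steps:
$d{\left(L,Q \right)} = 4$
$\frac{1}{-66682 + - 8 d{\left(5,C{\left(3 \right)} \right)} 19} = \frac{1}{-66682 + \left(-8\right) 4 \cdot 19} = \frac{1}{-66682 - 608} = \frac{1}{-67290} = - \frac{1}{67290}$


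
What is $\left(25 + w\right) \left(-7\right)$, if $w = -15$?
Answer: $-70$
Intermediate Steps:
$\left(25 + w\right) \left(-7\right) = \left(25 - 15\right) \left(-7\right) = 10 \left(-7\right) = -70$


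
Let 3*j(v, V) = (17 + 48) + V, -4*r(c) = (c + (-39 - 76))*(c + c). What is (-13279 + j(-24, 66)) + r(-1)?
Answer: -39880/3 ≈ -13293.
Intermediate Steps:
r(c) = -c*(-115 + c)/2 (r(c) = -(c + (-39 - 76))*(c + c)/4 = -(c - 115)*2*c/4 = -(-115 + c)*2*c/4 = -c*(-115 + c)/2)
j(v, V) = 65/3 + V/3 (j(v, V) = ((17 + 48) + V)/3 = (65 + V)/3 = 65/3 + V/3)
(-13279 + j(-24, 66)) + r(-1) = (-13279 + (65/3 + (1/3)*66)) + (1/2)*(-1)*(115 - 1*(-1)) = (-13279 + (65/3 + 22)) + (1/2)*(-1)*(115 + 1) = (-13279 + 131/3) + (1/2)*(-1)*116 = -39706/3 - 58 = -39880/3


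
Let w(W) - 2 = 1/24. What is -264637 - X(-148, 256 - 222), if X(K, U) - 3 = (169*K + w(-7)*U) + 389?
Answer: -2881037/12 ≈ -2.4009e+5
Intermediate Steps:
w(W) = 49/24 (w(W) = 2 + 1/24 = 49/24)
X(K, U) = 392 + 169*K + 49*U/24 (X(K, U) = 3 + ((169*K + 49*U/24) + 389) = 3 + (389 + 169*K + 49*U/24) = 392 + 169*K + 49*U/24)
-264637 - X(-148, 256 - 222) = -264637 - (392 + 169*(-148) + 49*(256 - 222)/24) = -264637 - (392 - 25012 + (49/24)*34) = -264637 - (392 - 25012 + 833/12) = -264637 - 1*(-294607/12) = -264637 + 294607/12 = -2881037/12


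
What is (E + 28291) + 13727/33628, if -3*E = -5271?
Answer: 144352553/4804 ≈ 30048.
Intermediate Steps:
E = 1757 (E = -1/3*(-5271) = 1757)
(E + 28291) + 13727/33628 = (1757 + 28291) + 13727/33628 = 30048 + 13727*(1/33628) = 30048 + 1961/4804 = 144352553/4804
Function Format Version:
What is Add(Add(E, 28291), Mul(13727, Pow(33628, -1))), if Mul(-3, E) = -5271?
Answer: Rational(144352553, 4804) ≈ 30048.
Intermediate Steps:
E = 1757 (E = Mul(Rational(-1, 3), -5271) = 1757)
Add(Add(E, 28291), Mul(13727, Pow(33628, -1))) = Add(Add(1757, 28291), Mul(13727, Pow(33628, -1))) = Add(30048, Mul(13727, Rational(1, 33628))) = Add(30048, Rational(1961, 4804)) = Rational(144352553, 4804)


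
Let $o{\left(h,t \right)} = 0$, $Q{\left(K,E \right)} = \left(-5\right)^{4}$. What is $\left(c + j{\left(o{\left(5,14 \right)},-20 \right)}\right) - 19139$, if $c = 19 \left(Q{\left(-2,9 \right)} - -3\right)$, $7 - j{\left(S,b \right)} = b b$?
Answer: $-7600$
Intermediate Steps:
$Q{\left(K,E \right)} = 625$
$j{\left(S,b \right)} = 7 - b^{2}$ ($j{\left(S,b \right)} = 7 - b b = 7 - b^{2}$)
$c = 11932$ ($c = 19 \left(625 - -3\right) = 19 \left(625 + \left(-43 + 46\right)\right) = 19 \left(625 + 3\right) = 19 \cdot 628 = 11932$)
$\left(c + j{\left(o{\left(5,14 \right)},-20 \right)}\right) - 19139 = \left(11932 + \left(7 - \left(-20\right)^{2}\right)\right) - 19139 = \left(11932 + \left(7 - 400\right)\right) - 19139 = \left(11932 - 393\right) - 19139 = 11539 - 19139 = -7600$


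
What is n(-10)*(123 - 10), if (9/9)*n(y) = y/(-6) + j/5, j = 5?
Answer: 904/3 ≈ 301.33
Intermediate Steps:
n(y) = 1 - y/6 (n(y) = y/(-6) + 5/5 = y*(-1/6) + 5*(1/5) = -y/6 + 1 = 1 - y/6)
n(-10)*(123 - 10) = (1 - 1/6*(-10))*(123 - 10) = (1 + 5/3)*113 = (8/3)*113 = 904/3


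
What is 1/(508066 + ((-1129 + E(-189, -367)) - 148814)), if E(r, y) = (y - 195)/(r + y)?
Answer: 278/99558475 ≈ 2.7923e-6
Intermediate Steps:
E(r, y) = (-195 + y)/(r + y)
1/(508066 + ((-1129 + E(-189, -367)) - 148814)) = 1/(508066 + ((-1129 + (-195 - 367)/(-189 - 367)) - 148814)) = 1/(508066 + ((-1129 - 562/(-556)) - 148814)) = 1/(508066 + ((-1129 - 1/556*(-562)) - 148814)) = 1/(508066 + ((-1129 + 281/278) - 148814)) = 1/(508066 + (-313581/278 - 148814)) = 1/(508066 - 41683873/278) = 1/(99558475/278) = 278/99558475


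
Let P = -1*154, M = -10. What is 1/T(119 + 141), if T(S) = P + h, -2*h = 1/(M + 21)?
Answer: -22/3389 ≈ -0.0064916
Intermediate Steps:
P = -154
h = -1/22 (h = -1/(2*(-10 + 21)) = -½/11 = -½*1/11 = -1/22 ≈ -0.045455)
T(S) = -3389/22 (T(S) = -154 - 1/22 = -3389/22)
1/T(119 + 141) = 1/(-3389/22) = -22/3389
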